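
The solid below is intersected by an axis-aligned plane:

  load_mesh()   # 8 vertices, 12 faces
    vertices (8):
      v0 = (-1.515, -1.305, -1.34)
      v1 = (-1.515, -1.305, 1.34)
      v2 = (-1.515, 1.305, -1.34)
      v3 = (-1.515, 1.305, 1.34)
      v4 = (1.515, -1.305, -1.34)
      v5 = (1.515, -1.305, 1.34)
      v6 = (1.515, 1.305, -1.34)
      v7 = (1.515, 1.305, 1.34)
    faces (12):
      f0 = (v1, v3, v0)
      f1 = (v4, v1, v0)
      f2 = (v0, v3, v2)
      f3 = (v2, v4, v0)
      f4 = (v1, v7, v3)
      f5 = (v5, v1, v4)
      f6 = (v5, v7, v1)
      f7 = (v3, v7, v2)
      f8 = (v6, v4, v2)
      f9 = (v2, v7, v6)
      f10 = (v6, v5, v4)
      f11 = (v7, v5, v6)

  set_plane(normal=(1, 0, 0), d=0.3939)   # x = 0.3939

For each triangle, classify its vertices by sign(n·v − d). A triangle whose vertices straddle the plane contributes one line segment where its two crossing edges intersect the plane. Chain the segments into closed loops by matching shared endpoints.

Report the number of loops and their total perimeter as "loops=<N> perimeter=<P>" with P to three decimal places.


Straddling triangles (8 of 12):
  (v4,v1,v0) [+--] → (0.3939, -1.305, -0.3484)–(0.3939, -1.305, -1.34)  len=0.9916
  (v2,v4,v0) [-+-] → (0.3939, -0.3393, -1.34)–(0.3939, -1.305, -1.34)  len=0.9657
  (v1,v7,v3) [-+-] → (0.3939, 0.3393, 1.34)–(0.3939, 1.305, 1.34)  len=0.9657
  (v5,v1,v4) [+-+] → (0.3939, -1.305, 1.34)–(0.3939, -1.305, -0.3484)  len=1.6884
  (v5,v7,v1) [++-] → (0.3939, 0.3393, 1.34)–(0.3939, -1.305, 1.34)  len=1.6443
  (v3,v7,v2) [-+-] → (0.3939, 1.305, 1.34)–(0.3939, 1.305, 0.3484)  len=0.9916
  (v6,v4,v2) [++-] → (0.3939, -0.3393, -1.34)–(0.3939, 1.305, -1.34)  len=1.6443
  (v2,v7,v6) [-++] → (0.3939, 1.305, 0.3484)–(0.3939, 1.305, -1.34)  len=1.6884

Chained into 1 loop(s):
  loop 1: 8 segments, perimeter = 10.5800
Total perimeter = 10.580

loops=1 perimeter=10.580


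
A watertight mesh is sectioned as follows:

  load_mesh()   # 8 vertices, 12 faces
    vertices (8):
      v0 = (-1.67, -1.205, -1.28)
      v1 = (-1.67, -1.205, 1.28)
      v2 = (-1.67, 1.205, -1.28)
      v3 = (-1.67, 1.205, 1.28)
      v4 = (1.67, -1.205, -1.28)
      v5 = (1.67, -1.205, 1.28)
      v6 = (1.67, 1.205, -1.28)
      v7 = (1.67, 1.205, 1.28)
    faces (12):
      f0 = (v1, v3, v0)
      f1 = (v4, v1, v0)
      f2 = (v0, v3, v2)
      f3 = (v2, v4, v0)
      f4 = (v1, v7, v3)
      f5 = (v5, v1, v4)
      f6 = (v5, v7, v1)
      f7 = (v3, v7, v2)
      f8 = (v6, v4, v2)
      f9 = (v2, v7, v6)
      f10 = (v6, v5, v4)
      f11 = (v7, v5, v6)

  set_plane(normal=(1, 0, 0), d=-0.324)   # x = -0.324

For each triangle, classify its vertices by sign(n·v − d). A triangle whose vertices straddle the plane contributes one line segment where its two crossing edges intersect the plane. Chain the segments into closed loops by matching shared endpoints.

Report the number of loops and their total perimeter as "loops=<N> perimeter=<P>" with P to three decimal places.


loops=1 perimeter=9.940

Straddling triangles (8 of 12):
  (v4,v1,v0) [+--] → (-0.324, -1.205, 0.248335)–(-0.324, -1.205, -1.28)  len=1.5283
  (v2,v4,v0) [-+-] → (-0.324, 0.233784, -1.28)–(-0.324, -1.205, -1.28)  len=1.4388
  (v1,v7,v3) [-+-] → (-0.324, -0.233784, 1.28)–(-0.324, 1.205, 1.28)  len=1.4388
  (v5,v1,v4) [+-+] → (-0.324, -1.205, 1.28)–(-0.324, -1.205, 0.248335)  len=1.0317
  (v5,v7,v1) [++-] → (-0.324, -0.233784, 1.28)–(-0.324, -1.205, 1.28)  len=0.9712
  (v3,v7,v2) [-+-] → (-0.324, 1.205, 1.28)–(-0.324, 1.205, -0.248335)  len=1.5283
  (v6,v4,v2) [++-] → (-0.324, 0.233784, -1.28)–(-0.324, 1.205, -1.28)  len=0.9712
  (v2,v7,v6) [-++] → (-0.324, 1.205, -0.248335)–(-0.324, 1.205, -1.28)  len=1.0317

Chained into 1 loop(s):
  loop 1: 8 segments, perimeter = 9.9400
Total perimeter = 9.940


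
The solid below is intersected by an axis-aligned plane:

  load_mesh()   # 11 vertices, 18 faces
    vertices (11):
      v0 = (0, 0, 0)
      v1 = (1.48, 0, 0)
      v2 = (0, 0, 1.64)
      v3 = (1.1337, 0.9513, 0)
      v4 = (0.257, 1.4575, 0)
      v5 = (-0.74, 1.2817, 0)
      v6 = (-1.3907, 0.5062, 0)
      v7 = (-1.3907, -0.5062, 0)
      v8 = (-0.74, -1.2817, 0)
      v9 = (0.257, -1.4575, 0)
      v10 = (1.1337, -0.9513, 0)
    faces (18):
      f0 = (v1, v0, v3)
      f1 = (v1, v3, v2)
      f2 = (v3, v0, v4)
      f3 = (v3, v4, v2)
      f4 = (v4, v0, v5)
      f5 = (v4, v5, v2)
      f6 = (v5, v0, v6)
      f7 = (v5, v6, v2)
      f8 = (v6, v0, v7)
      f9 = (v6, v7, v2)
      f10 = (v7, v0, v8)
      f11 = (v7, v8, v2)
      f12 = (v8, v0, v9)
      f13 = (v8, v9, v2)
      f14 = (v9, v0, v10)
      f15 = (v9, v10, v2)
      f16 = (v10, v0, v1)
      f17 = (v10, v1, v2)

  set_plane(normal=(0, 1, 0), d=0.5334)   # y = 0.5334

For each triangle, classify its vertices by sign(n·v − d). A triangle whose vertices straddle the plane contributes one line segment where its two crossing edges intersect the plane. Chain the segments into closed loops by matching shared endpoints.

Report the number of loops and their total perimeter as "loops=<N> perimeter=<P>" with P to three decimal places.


Straddling triangles (8 of 18):
  (v1,v0,v3) [--+] → (0.635673, 0.5334, 0)–(1.28583, 0.5334, 0)  len=0.6502
  (v1,v3,v2) [-+-] → (1.28583, 0.5334, 0)–(0.635673, 0.5334, 0.720442)  len=0.9704
  (v3,v0,v4) [+-+] → (0.635673, 0.5334, 0)–(0.0940541, 0.5334, 0)  len=0.5416
  (v3,v4,v2) [++-] → (0.0940541, 0.5334, 1.03981)–(0.635673, 0.5334, 0.720442)  len=0.6288
  (v4,v0,v5) [+-+] → (0.0940541, 0.5334, 0)–(-0.307963, 0.5334, 0)  len=0.4020
  (v4,v5,v2) [++-] → (-0.307963, 0.5334, 0.957488)–(0.0940541, 0.5334, 1.03981)  len=0.4104
  (v5,v0,v6) [+--] → (-0.307963, 0.5334, 0)–(-1.36788, 0.5334, 0)  len=1.0599
  (v5,v6,v2) [+--] → (-1.36788, 0.5334, 0)–(-0.307963, 0.5334, 0.957488)  len=1.4284

Chained into 1 loop(s):
  loop 1: 8 segments, perimeter = 6.0916
Total perimeter = 6.092

loops=1 perimeter=6.092


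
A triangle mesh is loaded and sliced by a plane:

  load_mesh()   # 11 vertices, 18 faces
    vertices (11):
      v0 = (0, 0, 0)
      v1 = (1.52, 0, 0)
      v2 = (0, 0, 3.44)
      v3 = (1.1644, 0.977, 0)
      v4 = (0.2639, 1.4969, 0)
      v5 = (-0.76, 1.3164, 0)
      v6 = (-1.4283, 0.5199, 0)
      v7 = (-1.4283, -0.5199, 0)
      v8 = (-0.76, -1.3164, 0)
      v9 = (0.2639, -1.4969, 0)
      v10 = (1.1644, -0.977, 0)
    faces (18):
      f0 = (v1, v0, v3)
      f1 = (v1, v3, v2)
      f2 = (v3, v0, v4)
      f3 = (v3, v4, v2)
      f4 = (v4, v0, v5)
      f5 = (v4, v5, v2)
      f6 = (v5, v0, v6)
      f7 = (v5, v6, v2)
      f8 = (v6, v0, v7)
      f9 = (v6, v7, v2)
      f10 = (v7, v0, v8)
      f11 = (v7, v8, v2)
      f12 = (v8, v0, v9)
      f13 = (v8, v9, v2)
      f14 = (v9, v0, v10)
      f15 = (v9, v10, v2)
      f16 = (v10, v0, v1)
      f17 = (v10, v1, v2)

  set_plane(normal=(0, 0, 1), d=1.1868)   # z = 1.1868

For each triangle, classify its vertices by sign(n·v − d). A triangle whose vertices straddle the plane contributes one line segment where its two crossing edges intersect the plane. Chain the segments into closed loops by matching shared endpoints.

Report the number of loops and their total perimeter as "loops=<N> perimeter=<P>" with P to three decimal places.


loops=1 perimeter=6.129

Straddling triangles (9 of 18):
  (v1,v3,v2) [--+] → (0.762682, 0.639935, 1.1868)–(0.9956, 0, 1.1868)  len=0.6810
  (v3,v4,v2) [--+] → (0.172854, 0.980469, 1.1868)–(0.762682, 0.639935, 1.1868)  len=0.6811
  (v4,v5,v2) [--+] → (-0.4978, 0.862242, 1.1868)–(0.172855, 0.980469, 1.1868)  len=0.6810
  (v5,v6,v2) [--+] → (-0.935536, 0.340534, 1.1868)–(-0.4978, 0.862242, 1.1868)  len=0.6810
  (v6,v7,v2) [--+] → (-0.935536, -0.340534, 1.1868)–(-0.935536, 0.340535, 1.1868)  len=0.6811
  (v7,v8,v2) [--+] → (-0.4978, -0.862242, 1.1868)–(-0.935536, -0.340535, 1.1868)  len=0.6810
  (v8,v9,v2) [--+] → (0.172854, -0.980469, 1.1868)–(-0.4978, -0.862242, 1.1868)  len=0.6810
  (v9,v10,v2) [--+] → (0.762682, -0.639935, 1.1868)–(0.172855, -0.980469, 1.1868)  len=0.6811
  (v10,v1,v2) [--+] → (0.9956, 0, 1.1868)–(0.762682, -0.639935, 1.1868)  len=0.6810

Chained into 1 loop(s):
  loop 1: 9 segments, perimeter = 6.1293
Total perimeter = 6.129


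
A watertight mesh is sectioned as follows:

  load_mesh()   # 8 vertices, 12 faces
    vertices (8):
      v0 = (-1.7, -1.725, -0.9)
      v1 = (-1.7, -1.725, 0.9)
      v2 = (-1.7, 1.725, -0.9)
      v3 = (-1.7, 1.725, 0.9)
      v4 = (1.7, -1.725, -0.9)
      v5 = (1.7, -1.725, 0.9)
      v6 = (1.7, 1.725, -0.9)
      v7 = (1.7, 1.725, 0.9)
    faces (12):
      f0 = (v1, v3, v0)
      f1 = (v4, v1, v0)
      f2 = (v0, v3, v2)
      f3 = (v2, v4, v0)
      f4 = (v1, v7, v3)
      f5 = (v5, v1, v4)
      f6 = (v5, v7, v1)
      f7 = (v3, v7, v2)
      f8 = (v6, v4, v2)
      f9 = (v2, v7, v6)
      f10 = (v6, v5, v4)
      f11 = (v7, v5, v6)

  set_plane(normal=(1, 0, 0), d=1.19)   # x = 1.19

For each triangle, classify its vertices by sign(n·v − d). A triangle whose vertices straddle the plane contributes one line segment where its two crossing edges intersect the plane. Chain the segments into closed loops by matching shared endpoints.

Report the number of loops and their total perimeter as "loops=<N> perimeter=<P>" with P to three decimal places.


loops=1 perimeter=10.500

Straddling triangles (8 of 12):
  (v4,v1,v0) [+--] → (1.19, -1.725, -0.63)–(1.19, -1.725, -0.9)  len=0.2700
  (v2,v4,v0) [-+-] → (1.19, -1.2075, -0.9)–(1.19, -1.725, -0.9)  len=0.5175
  (v1,v7,v3) [-+-] → (1.19, 1.2075, 0.9)–(1.19, 1.725, 0.9)  len=0.5175
  (v5,v1,v4) [+-+] → (1.19, -1.725, 0.9)–(1.19, -1.725, -0.63)  len=1.5300
  (v5,v7,v1) [++-] → (1.19, 1.2075, 0.9)–(1.19, -1.725, 0.9)  len=2.9325
  (v3,v7,v2) [-+-] → (1.19, 1.725, 0.9)–(1.19, 1.725, 0.63)  len=0.2700
  (v6,v4,v2) [++-] → (1.19, -1.2075, -0.9)–(1.19, 1.725, -0.9)  len=2.9325
  (v2,v7,v6) [-++] → (1.19, 1.725, 0.63)–(1.19, 1.725, -0.9)  len=1.5300

Chained into 1 loop(s):
  loop 1: 8 segments, perimeter = 10.5000
Total perimeter = 10.500


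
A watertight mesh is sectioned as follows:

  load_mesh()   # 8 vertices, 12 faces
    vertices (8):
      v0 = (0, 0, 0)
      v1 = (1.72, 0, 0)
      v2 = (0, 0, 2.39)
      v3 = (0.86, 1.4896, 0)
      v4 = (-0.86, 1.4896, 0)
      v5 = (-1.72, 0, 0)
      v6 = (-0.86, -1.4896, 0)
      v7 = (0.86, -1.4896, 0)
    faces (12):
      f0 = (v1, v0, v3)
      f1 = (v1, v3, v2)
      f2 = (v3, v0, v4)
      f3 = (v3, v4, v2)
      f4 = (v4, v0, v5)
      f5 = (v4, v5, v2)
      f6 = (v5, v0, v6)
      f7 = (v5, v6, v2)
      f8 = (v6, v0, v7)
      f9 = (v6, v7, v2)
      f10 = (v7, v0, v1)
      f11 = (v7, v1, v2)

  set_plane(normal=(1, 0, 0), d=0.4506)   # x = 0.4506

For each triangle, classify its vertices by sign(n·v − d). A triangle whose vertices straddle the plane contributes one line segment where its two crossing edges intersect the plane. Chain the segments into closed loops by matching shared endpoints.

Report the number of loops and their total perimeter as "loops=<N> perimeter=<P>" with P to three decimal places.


Straddling triangles (8 of 12):
  (v1,v0,v3) [+-+] → (0.4506, 0, 0)–(0.4506, 0.780481, 0)  len=0.7805
  (v1,v3,v2) [++-] → (0.4506, 0.780481, 1.13775)–(0.4506, 0, 1.76388)  len=1.0006
  (v3,v0,v4) [+--] → (0.4506, 0.780481, 0)–(0.4506, 1.4896, 0)  len=0.7091
  (v3,v4,v2) [+--] → (0.4506, 1.4896, 0)–(0.4506, 0.780481, 1.13775)  len=1.3406
  (v6,v0,v7) [--+] → (0.4506, -0.780481, 0)–(0.4506, -1.4896, 0)  len=0.7091
  (v6,v7,v2) [-+-] → (0.4506, -1.4896, 0)–(0.4506, -0.780481, 1.13775)  len=1.3406
  (v7,v0,v1) [+-+] → (0.4506, -0.780481, 0)–(0.4506, 0, 0)  len=0.7805
  (v7,v1,v2) [++-] → (0.4506, 0, 1.76388)–(0.4506, -0.780481, 1.13775)  len=1.0006

Chained into 1 loop(s):
  loop 1: 8 segments, perimeter = 7.6617
Total perimeter = 7.662

loops=1 perimeter=7.662


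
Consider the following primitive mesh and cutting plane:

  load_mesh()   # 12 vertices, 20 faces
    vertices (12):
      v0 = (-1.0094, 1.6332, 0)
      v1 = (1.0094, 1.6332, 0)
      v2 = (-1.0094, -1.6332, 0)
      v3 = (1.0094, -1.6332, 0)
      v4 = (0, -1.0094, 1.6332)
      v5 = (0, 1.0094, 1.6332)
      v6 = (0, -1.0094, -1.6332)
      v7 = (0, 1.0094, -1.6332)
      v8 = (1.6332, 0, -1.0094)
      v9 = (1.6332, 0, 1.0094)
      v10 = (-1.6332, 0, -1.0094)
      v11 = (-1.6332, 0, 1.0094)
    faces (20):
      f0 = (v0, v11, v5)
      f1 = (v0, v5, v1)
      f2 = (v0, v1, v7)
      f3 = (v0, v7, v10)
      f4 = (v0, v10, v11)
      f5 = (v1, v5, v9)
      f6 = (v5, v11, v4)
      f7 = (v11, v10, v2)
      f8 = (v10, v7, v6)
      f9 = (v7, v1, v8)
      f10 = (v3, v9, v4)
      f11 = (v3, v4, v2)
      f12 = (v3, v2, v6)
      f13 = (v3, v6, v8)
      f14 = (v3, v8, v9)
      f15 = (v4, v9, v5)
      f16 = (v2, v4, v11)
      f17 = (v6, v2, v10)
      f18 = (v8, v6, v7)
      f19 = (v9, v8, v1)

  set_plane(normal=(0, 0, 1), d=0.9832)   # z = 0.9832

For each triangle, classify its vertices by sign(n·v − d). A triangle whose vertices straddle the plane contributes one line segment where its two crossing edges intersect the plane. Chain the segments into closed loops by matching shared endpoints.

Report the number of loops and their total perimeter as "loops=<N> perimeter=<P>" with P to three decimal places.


Straddling triangles (10 of 20):
  (v0,v11,v5) [-++] → (-1.61701, 0.0423914, 0.9832)–(-0.401733, 1.25767, 0.9832)  len=1.7187
  (v0,v5,v1) [-+-] → (-0.401733, 1.25767, 0.9832)–(0.401733, 1.25767, 0.9832)  len=0.8035
  (v0,v10,v11) [--+] → (-1.6332, 0, 0.9832)–(-1.61701, 0.0423914, 0.9832)  len=0.0454
  (v1,v5,v9) [-++] → (0.401733, 1.25767, 0.9832)–(1.61701, 0.0423914, 0.9832)  len=1.7187
  (v11,v10,v2) [+--] → (-1.6332, 0, 0.9832)–(-1.61701, -0.0423914, 0.9832)  len=0.0454
  (v3,v9,v4) [-++] → (1.61701, -0.0423914, 0.9832)–(0.401733, -1.25767, 0.9832)  len=1.7187
  (v3,v4,v2) [-+-] → (0.401733, -1.25767, 0.9832)–(-0.401733, -1.25767, 0.9832)  len=0.8035
  (v3,v8,v9) [--+] → (1.6332, 0, 0.9832)–(1.61701, -0.0423914, 0.9832)  len=0.0454
  (v2,v4,v11) [-++] → (-0.401733, -1.25767, 0.9832)–(-1.61701, -0.0423914, 0.9832)  len=1.7187
  (v9,v8,v1) [+--] → (1.6332, 0, 0.9832)–(1.61701, 0.0423914, 0.9832)  len=0.0454

Chained into 1 loop(s):
  loop 1: 10 segments, perimeter = 8.6631
Total perimeter = 8.663

loops=1 perimeter=8.663


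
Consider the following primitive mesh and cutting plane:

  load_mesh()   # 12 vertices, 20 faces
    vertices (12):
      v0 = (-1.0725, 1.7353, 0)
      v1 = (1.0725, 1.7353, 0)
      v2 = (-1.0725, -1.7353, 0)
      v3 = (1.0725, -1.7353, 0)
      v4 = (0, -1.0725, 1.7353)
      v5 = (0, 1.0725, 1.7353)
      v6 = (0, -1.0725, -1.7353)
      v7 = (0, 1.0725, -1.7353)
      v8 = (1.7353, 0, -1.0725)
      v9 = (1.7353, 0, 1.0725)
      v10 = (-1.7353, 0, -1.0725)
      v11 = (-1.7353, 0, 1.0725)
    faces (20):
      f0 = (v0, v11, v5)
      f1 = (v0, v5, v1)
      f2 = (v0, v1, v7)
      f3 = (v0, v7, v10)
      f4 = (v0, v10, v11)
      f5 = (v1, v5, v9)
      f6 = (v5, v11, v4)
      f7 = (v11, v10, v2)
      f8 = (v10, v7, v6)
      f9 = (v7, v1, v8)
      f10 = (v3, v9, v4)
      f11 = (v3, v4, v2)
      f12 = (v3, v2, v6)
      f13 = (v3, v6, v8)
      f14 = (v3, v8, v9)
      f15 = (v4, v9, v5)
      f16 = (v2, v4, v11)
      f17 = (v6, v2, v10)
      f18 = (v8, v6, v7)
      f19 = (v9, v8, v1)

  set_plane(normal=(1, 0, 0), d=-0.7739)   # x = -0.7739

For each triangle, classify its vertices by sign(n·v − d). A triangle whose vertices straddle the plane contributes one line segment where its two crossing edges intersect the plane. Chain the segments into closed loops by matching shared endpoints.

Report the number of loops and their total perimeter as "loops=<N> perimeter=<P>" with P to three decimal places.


Straddling triangles (10 of 20):
  (v0,v11,v5) [--+] → (-0.7739, 0.594192, 1.43971)–(-0.7739, 1.55077, 0.483133)  len=1.3528
  (v0,v5,v1) [-++] → (-0.7739, 1.55077, 0.483133)–(-0.7739, 1.7353, 0)  len=0.5172
  (v0,v1,v7) [-++] → (-0.7739, 1.7353, 0)–(-0.7739, 1.55077, -0.483133)  len=0.5172
  (v0,v7,v10) [-+-] → (-0.7739, 1.55077, -0.483133)–(-0.7739, 0.594192, -1.43971)  len=1.3528
  (v5,v11,v4) [+-+] → (-0.7739, 0.594192, 1.43971)–(-0.7739, -0.594192, 1.43971)  len=1.1884
  (v10,v7,v6) [-++] → (-0.7739, 0.594192, -1.43971)–(-0.7739, -0.594192, -1.43971)  len=1.1884
  (v3,v4,v2) [++-] → (-0.7739, -1.55077, 0.483133)–(-0.7739, -1.7353, 0)  len=0.5172
  (v3,v2,v6) [+-+] → (-0.7739, -1.7353, 0)–(-0.7739, -1.55077, -0.483133)  len=0.5172
  (v2,v4,v11) [-+-] → (-0.7739, -1.55077, 0.483133)–(-0.7739, -0.594192, 1.43971)  len=1.3528
  (v6,v2,v10) [+--] → (-0.7739, -1.55077, -0.483133)–(-0.7739, -0.594192, -1.43971)  len=1.3528

Chained into 1 loop(s):
  loop 1: 10 segments, perimeter = 9.8567
Total perimeter = 9.857

loops=1 perimeter=9.857


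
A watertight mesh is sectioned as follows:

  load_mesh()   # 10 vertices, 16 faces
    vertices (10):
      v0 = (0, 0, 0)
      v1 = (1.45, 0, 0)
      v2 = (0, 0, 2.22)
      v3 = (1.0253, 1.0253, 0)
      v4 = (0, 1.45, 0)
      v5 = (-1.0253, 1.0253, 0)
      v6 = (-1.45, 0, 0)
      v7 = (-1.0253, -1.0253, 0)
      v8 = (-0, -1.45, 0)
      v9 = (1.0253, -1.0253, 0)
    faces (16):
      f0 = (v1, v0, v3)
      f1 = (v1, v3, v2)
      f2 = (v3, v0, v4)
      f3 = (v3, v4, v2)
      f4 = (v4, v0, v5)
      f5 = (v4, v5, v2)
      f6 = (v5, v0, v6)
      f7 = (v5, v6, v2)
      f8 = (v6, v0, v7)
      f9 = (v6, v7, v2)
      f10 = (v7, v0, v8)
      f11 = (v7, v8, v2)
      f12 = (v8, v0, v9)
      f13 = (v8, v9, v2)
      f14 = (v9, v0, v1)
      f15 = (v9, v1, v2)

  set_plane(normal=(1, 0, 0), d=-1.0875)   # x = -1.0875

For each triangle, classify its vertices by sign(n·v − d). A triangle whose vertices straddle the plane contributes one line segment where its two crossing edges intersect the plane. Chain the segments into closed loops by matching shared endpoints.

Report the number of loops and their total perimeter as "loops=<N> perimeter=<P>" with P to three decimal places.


Straddling triangles (4 of 16):
  (v5,v0,v6) [++-] → (-1.0875, 0, 0)–(-1.0875, 0.875138, 0)  len=0.8751
  (v5,v6,v2) [+-+] → (-1.0875, 0.875138, 0)–(-1.0875, 0, 0.555)  len=1.0363
  (v6,v0,v7) [-++] → (-1.0875, 0, 0)–(-1.0875, -0.875138, 0)  len=0.8751
  (v6,v7,v2) [-++] → (-1.0875, -0.875138, 0)–(-1.0875, 0, 0.555)  len=1.0363

Chained into 1 loop(s):
  loop 1: 4 segments, perimeter = 3.8229
Total perimeter = 3.823

loops=1 perimeter=3.823


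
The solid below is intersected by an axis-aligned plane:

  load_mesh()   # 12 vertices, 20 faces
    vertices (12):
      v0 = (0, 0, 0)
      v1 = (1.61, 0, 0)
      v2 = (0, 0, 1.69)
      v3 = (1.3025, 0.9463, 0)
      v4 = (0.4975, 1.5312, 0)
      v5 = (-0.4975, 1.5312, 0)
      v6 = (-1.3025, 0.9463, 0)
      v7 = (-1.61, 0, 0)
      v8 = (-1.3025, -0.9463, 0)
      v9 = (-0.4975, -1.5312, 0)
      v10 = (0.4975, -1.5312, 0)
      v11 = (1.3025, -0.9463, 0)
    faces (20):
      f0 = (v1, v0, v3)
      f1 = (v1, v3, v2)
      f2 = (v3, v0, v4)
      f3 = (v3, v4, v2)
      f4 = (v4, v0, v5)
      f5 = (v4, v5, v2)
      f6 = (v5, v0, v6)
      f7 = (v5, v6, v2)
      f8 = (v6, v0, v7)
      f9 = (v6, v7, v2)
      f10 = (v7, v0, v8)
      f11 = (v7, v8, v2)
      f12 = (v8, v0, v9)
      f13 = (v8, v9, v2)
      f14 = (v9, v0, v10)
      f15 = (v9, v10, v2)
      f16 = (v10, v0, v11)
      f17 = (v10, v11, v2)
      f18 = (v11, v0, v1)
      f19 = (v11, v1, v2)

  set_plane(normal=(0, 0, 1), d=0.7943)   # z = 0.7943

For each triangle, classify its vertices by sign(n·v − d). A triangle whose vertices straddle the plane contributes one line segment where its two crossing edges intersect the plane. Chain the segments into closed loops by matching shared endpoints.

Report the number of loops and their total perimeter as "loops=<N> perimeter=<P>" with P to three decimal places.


Straddling triangles (10 of 20):
  (v1,v3,v2) [--+] → (0.690325, 0.501539, 0.7943)–(0.8533, 0, 0.7943)  len=0.5274
  (v3,v4,v2) [--+] → (0.263675, 0.811536, 0.7943)–(0.690325, 0.501539, 0.7943)  len=0.5274
  (v4,v5,v2) [--+] → (-0.263675, 0.811536, 0.7943)–(0.263675, 0.811536, 0.7943)  len=0.5273
  (v5,v6,v2) [--+] → (-0.690325, 0.501539, 0.7943)–(-0.263675, 0.811536, 0.7943)  len=0.5274
  (v6,v7,v2) [--+] → (-0.8533, 0, 0.7943)–(-0.690325, 0.501539, 0.7943)  len=0.5274
  (v7,v8,v2) [--+] → (-0.690325, -0.501539, 0.7943)–(-0.8533, 0, 0.7943)  len=0.5274
  (v8,v9,v2) [--+] → (-0.263675, -0.811536, 0.7943)–(-0.690325, -0.501539, 0.7943)  len=0.5274
  (v9,v10,v2) [--+] → (0.263675, -0.811536, 0.7943)–(-0.263675, -0.811536, 0.7943)  len=0.5273
  (v10,v11,v2) [--+] → (0.690325, -0.501539, 0.7943)–(0.263675, -0.811536, 0.7943)  len=0.5274
  (v11,v1,v2) [--+] → (0.8533, 0, 0.7943)–(0.690325, -0.501539, 0.7943)  len=0.5274

Chained into 1 loop(s):
  loop 1: 10 segments, perimeter = 5.2736
Total perimeter = 5.274

loops=1 perimeter=5.274


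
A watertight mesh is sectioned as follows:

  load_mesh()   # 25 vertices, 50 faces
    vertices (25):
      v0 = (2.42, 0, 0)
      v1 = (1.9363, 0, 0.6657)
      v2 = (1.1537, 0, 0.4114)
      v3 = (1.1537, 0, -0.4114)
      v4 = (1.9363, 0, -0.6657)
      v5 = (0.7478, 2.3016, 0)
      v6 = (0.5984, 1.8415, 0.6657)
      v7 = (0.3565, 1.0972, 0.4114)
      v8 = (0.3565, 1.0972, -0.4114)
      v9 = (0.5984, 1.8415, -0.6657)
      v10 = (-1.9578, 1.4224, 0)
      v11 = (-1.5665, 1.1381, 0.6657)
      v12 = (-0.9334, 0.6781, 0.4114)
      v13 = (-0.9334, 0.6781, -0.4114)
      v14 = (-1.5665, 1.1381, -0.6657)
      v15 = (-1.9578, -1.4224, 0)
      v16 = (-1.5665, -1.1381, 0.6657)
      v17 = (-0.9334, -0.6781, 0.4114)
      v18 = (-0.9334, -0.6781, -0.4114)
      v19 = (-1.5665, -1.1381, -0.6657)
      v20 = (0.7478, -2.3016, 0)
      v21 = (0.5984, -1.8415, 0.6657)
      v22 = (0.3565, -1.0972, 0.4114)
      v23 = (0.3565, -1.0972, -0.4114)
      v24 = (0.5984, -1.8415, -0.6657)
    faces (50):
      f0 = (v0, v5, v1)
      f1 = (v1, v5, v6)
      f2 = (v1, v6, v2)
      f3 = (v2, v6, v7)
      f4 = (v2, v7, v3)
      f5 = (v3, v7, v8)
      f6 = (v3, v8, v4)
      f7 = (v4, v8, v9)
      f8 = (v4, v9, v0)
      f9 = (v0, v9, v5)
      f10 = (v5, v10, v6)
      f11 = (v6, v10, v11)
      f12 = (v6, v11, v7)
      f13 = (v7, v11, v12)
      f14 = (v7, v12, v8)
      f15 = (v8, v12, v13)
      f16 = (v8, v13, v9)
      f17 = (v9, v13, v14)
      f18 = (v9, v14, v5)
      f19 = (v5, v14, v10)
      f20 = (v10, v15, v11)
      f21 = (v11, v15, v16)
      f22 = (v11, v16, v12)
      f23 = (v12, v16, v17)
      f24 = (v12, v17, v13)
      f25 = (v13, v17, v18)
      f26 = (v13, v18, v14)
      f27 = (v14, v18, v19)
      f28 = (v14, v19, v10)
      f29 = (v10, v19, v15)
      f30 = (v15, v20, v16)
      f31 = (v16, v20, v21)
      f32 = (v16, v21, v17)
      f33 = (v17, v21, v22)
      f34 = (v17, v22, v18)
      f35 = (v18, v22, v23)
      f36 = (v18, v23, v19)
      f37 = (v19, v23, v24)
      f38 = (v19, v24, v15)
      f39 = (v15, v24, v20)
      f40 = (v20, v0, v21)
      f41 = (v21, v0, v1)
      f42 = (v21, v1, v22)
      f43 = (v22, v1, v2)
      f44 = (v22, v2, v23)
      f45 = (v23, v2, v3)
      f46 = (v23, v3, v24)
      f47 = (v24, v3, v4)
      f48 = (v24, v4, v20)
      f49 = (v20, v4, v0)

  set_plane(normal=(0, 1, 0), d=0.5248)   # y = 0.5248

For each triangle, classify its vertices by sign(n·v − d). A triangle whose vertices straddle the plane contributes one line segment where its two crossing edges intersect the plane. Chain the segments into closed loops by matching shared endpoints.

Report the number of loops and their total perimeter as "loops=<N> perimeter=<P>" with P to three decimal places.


Straddling triangles (20 of 50):
  (v0,v5,v1) [-+-] → (2.03871, 0.5248, 0)–(1.6653, 0.5248, 0.51391)  len=0.6352
  (v1,v5,v6) [-++] → (1.6653, 0.5248, 0.51391)–(1.55502, 0.5248, 0.6657)  len=0.1876
  (v1,v6,v2) [-+-] → (1.55502, 0.5248, 0.6657)–(0.995448, 0.5248, 0.483872)  len=0.5884
  (v2,v6,v7) [-++] → (0.995448, 0.5248, 0.483872)–(0.772393, 0.5248, 0.4114)  len=0.2345
  (v2,v7,v3) [-+-] → (0.772393, 0.5248, 0.4114)–(0.772393, 0.5248, -0.0178478)  len=0.4292
  (v3,v7,v8) [-++] → (0.772393, 0.5248, -0.0178478)–(0.772393, 0.5248, -0.4114)  len=0.3936
  (v3,v8,v4) [-+-] → (0.772393, 0.5248, -0.4114)–(1.18067, 0.5248, -0.544066)  len=0.4293
  (v4,v8,v9) [-++] → (1.18067, 0.5248, -0.544066)–(1.55502, 0.5248, -0.6657)  len=0.3936
  (v4,v9,v0) [-+-] → (1.55502, 0.5248, -0.6657)–(1.90087, 0.5248, -0.189715)  len=0.5884
  (v0,v9,v5) [-++] → (1.90087, 0.5248, -0.189715)–(2.03871, 0.5248, 0)  len=0.2345
  (v10,v15,v11) [+-+] → (-1.9578, 0.5248, 0)–(-1.66023, 0.5248, 0.506249)  len=0.5872
  (v11,v15,v16) [+--] → (-1.66023, 0.5248, 0.506249)–(-1.5665, 0.5248, 0.6657)  len=0.1850
  (v11,v16,v12) [+-+] → (-1.5665, 0.5248, 0.6657)–(-0.986838, 0.5248, 0.432865)  len=0.6247
  (v12,v16,v17) [+--] → (-0.986838, 0.5248, 0.432865)–(-0.9334, 0.5248, 0.4114)  len=0.0576
  (v12,v17,v13) [+-+] → (-0.9334, 0.5248, 0.4114)–(-0.9334, 0.5248, -0.318394)  len=0.7298
  (v13,v17,v18) [+--] → (-0.9334, 0.5248, -0.318394)–(-0.9334, 0.5248, -0.4114)  len=0.0930
  (v13,v18,v14) [+-+] → (-0.9334, 0.5248, -0.4114)–(-1.35271, 0.5248, -0.579827)  len=0.4519
  (v14,v18,v19) [+--] → (-1.35271, 0.5248, -0.579827)–(-1.5665, 0.5248, -0.6657)  len=0.2304
  (v14,v19,v10) [+-+] → (-1.5665, 0.5248, -0.6657)–(-1.82063, 0.5248, -0.233365)  len=0.5015
  (v10,v19,v15) [+--] → (-1.82063, 0.5248, -0.233365)–(-1.9578, 0.5248, 0)  len=0.2707

Chained into 2 loop(s):
  loop 1: 10 segments, perimeter = 4.1144
  loop 2: 10 segments, perimeter = 3.7317
Total perimeter = 7.846

loops=2 perimeter=7.846


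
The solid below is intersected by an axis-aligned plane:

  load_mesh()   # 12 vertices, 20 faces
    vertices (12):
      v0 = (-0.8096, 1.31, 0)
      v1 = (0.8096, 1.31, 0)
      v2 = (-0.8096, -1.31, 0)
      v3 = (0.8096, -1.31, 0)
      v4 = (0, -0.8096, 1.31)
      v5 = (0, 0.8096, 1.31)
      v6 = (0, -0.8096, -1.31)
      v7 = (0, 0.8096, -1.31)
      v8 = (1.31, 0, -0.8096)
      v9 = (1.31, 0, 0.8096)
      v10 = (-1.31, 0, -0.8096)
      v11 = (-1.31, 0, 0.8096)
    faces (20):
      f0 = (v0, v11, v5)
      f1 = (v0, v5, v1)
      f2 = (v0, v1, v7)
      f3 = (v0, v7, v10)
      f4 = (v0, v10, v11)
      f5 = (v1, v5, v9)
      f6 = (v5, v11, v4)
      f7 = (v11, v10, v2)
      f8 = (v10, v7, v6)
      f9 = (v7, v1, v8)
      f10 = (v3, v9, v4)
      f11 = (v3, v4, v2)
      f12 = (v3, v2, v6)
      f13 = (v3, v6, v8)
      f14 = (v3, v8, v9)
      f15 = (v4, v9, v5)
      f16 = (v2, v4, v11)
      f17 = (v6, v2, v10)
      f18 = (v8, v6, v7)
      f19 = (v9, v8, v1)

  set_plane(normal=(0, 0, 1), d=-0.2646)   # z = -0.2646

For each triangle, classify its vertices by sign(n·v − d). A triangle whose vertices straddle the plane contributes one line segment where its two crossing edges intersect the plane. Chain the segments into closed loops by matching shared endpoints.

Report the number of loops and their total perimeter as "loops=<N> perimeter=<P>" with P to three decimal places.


Straddling triangles (10 of 20):
  (v0,v1,v7) [++-] → (0.646073, 1.20893, -0.2646)–(-0.646073, 1.20893, -0.2646)  len=1.2921
  (v0,v7,v10) [+--] → (-0.646073, 1.20893, -0.2646)–(-0.973145, 0.881855, -0.2646)  len=0.4625
  (v0,v10,v11) [+-+] → (-0.973145, 0.881855, -0.2646)–(-1.31, 0, -0.2646)  len=0.9440
  (v11,v10,v2) [+-+] → (-1.31, 0, -0.2646)–(-0.973145, -0.881855, -0.2646)  len=0.9440
  (v7,v1,v8) [-+-] → (0.646073, 1.20893, -0.2646)–(0.973145, 0.881855, -0.2646)  len=0.4625
  (v3,v2,v6) [++-] → (-0.646073, -1.20893, -0.2646)–(0.646073, -1.20893, -0.2646)  len=1.2921
  (v3,v6,v8) [+--] → (0.646073, -1.20893, -0.2646)–(0.973145, -0.881855, -0.2646)  len=0.4625
  (v3,v8,v9) [+-+] → (0.973145, -0.881855, -0.2646)–(1.31, 0, -0.2646)  len=0.9440
  (v6,v2,v10) [-+-] → (-0.646073, -1.20893, -0.2646)–(-0.973145, -0.881855, -0.2646)  len=0.4625
  (v9,v8,v1) [+-+] → (1.31, 0, -0.2646)–(0.973145, 0.881855, -0.2646)  len=0.9440

Chained into 1 loop(s):
  loop 1: 10 segments, perimeter = 8.2105
Total perimeter = 8.210

loops=1 perimeter=8.210


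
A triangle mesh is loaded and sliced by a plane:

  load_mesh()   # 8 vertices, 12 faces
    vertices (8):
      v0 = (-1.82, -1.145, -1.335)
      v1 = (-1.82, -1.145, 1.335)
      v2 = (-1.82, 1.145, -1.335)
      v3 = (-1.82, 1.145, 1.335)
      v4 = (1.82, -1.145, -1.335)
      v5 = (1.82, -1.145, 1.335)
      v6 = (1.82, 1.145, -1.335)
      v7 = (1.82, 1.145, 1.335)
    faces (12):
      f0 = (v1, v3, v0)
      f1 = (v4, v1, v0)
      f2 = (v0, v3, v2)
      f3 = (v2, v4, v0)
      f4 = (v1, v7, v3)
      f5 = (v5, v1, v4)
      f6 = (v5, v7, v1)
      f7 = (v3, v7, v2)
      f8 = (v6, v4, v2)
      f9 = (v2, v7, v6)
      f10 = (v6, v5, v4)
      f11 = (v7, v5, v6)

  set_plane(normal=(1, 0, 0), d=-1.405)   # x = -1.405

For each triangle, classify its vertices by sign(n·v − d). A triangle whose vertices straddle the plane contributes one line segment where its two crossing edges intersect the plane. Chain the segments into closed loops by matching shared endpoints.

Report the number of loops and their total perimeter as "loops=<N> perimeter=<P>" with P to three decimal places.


Straddling triangles (8 of 12):
  (v4,v1,v0) [+--] → (-1.405, -1.145, 1.03059)–(-1.405, -1.145, -1.335)  len=2.3656
  (v2,v4,v0) [-+-] → (-1.405, 0.883915, -1.335)–(-1.405, -1.145, -1.335)  len=2.0289
  (v1,v7,v3) [-+-] → (-1.405, -0.883915, 1.335)–(-1.405, 1.145, 1.335)  len=2.0289
  (v5,v1,v4) [+-+] → (-1.405, -1.145, 1.335)–(-1.405, -1.145, 1.03059)  len=0.3044
  (v5,v7,v1) [++-] → (-1.405, -0.883915, 1.335)–(-1.405, -1.145, 1.335)  len=0.2611
  (v3,v7,v2) [-+-] → (-1.405, 1.145, 1.335)–(-1.405, 1.145, -1.03059)  len=2.3656
  (v6,v4,v2) [++-] → (-1.405, 0.883915, -1.335)–(-1.405, 1.145, -1.335)  len=0.2611
  (v2,v7,v6) [-++] → (-1.405, 1.145, -1.03059)–(-1.405, 1.145, -1.335)  len=0.3044

Chained into 1 loop(s):
  loop 1: 8 segments, perimeter = 9.9200
Total perimeter = 9.920

loops=1 perimeter=9.920


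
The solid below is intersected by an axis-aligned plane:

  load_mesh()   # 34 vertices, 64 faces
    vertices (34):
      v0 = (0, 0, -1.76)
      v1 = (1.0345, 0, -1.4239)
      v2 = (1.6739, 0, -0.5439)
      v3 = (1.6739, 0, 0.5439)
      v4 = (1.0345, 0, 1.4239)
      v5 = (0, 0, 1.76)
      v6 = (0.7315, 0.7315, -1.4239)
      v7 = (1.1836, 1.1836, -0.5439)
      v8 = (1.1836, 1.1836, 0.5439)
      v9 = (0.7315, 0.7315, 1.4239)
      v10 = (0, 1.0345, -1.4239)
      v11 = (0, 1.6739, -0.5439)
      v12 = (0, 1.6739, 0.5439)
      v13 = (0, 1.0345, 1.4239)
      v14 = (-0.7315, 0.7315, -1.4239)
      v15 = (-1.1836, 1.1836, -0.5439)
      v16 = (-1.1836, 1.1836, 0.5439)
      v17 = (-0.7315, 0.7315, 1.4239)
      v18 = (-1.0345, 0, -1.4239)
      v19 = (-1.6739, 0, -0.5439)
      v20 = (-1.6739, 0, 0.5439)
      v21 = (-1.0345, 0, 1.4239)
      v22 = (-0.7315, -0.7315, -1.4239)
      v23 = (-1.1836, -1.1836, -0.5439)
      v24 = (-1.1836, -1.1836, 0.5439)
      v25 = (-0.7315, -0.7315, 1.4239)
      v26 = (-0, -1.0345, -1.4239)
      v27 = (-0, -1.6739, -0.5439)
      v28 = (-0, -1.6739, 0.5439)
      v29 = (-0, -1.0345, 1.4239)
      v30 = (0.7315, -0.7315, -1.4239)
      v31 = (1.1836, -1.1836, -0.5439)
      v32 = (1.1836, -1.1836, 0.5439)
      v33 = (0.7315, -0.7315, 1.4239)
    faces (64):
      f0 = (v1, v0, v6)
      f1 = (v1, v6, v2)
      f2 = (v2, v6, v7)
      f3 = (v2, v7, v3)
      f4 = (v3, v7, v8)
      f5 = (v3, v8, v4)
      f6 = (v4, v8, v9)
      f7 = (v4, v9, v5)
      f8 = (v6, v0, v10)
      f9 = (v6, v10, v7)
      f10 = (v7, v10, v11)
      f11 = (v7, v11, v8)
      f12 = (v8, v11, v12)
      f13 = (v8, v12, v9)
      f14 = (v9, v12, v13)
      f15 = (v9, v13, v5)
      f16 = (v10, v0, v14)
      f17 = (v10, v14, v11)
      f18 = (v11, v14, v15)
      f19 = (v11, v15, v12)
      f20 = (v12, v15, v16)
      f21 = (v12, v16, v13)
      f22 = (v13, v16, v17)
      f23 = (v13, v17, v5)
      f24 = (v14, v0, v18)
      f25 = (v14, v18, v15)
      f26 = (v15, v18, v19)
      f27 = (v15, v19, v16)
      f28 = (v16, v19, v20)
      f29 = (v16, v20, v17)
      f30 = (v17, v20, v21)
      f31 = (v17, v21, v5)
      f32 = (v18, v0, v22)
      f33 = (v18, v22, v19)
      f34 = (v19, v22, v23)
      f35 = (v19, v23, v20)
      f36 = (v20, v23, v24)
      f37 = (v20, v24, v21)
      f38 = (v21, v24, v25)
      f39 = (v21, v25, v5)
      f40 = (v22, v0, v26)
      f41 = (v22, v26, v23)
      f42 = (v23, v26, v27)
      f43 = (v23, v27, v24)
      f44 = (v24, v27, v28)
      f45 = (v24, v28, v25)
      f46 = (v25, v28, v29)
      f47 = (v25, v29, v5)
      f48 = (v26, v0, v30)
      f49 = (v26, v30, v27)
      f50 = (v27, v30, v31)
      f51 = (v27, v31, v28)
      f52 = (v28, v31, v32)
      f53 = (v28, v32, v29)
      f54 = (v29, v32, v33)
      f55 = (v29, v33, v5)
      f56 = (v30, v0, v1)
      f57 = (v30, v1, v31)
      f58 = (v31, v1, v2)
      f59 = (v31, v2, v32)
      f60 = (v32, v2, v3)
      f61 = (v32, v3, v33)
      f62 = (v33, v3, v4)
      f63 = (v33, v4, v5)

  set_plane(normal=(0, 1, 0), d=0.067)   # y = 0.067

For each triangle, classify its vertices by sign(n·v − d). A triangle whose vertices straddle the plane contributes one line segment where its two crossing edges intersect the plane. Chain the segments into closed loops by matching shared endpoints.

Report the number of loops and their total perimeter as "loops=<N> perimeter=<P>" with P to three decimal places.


loops=1 perimeter=10.749

Straddling triangles (20 of 64):
  (v1,v0,v6) [--+] → (0.067, 0.067, -1.72922)–(1.00675, 0.067, -1.4239)  len=0.9881
  (v1,v6,v2) [-+-] → (1.00675, 0.067, -1.4239)–(1.58758, 0.067, -0.624502)  len=0.9881
  (v2,v6,v7) [-++] → (1.58758, 0.067, -0.624502)–(1.64615, 0.067, -0.5439)  len=0.0996
  (v2,v7,v3) [-+-] → (1.64615, 0.067, -0.5439)–(1.64615, 0.067, 0.482323)  len=1.0262
  (v3,v7,v8) [-++] → (1.64615, 0.067, 0.482323)–(1.64615, 0.067, 0.5439)  len=0.0616
  (v3,v8,v4) [-+-] → (1.64615, 0.067, 0.5439)–(1.04294, 0.067, 1.37409)  len=1.0262
  (v4,v8,v9) [-++] → (1.04294, 0.067, 1.37409)–(1.00675, 0.067, 1.4239)  len=0.0616
  (v4,v9,v5) [-+-] → (1.00675, 0.067, 1.4239)–(0.067, 0.067, 1.72922)  len=0.9881
  (v6,v0,v10) [+-+] → (0.067, 0.067, -1.72922)–(0, 0.067, -1.73823)  len=0.0676
  (v9,v13,v5) [++-] → (0, 0.067, 1.73823)–(0.067, 0.067, 1.72922)  len=0.0676
  (v10,v0,v14) [+-+] → (0, 0.067, -1.73823)–(-0.067, 0.067, -1.72922)  len=0.0676
  (v13,v17,v5) [++-] → (-0.067, 0.067, 1.72922)–(0, 0.067, 1.73823)  len=0.0676
  (v14,v0,v18) [+--] → (-0.067, 0.067, -1.72922)–(-1.00675, 0.067, -1.4239)  len=0.9881
  (v14,v18,v15) [+-+] → (-1.00675, 0.067, -1.4239)–(-1.04294, 0.067, -1.37409)  len=0.0616
  (v15,v18,v19) [+--] → (-1.04294, 0.067, -1.37409)–(-1.64615, 0.067, -0.5439)  len=1.0262
  (v15,v19,v16) [+-+] → (-1.64615, 0.067, -0.5439)–(-1.64615, 0.067, -0.482323)  len=0.0616
  (v16,v19,v20) [+--] → (-1.64615, 0.067, -0.482323)–(-1.64615, 0.067, 0.5439)  len=1.0262
  (v16,v20,v17) [+-+] → (-1.64615, 0.067, 0.5439)–(-1.58758, 0.067, 0.624502)  len=0.0996
  (v17,v20,v21) [+--] → (-1.58758, 0.067, 0.624502)–(-1.00675, 0.067, 1.4239)  len=0.9881
  (v17,v21,v5) [+--] → (-1.00675, 0.067, 1.4239)–(-0.067, 0.067, 1.72922)  len=0.9881

Chained into 1 loop(s):
  loop 1: 20 segments, perimeter = 10.7495
Total perimeter = 10.749


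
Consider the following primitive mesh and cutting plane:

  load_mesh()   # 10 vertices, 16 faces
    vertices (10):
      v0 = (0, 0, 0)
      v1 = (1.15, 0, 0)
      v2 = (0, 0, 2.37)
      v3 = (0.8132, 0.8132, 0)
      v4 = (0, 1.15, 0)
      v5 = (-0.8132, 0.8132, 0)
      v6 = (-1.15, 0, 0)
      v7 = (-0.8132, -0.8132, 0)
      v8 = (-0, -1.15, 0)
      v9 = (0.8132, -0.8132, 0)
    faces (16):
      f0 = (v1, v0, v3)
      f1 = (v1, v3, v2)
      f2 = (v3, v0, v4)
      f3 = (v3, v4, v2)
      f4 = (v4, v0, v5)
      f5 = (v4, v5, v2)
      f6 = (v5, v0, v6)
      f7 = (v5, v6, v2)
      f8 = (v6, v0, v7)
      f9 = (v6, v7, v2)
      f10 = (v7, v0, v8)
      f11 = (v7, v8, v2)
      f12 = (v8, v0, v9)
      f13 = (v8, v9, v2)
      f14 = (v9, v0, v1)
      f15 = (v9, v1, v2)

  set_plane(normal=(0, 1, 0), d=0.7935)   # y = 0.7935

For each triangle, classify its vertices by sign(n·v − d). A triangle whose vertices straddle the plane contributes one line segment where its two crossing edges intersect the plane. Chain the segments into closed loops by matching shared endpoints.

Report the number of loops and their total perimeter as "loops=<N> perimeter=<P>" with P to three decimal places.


loops=1 perimeter=3.857

Straddling triangles (8 of 16):
  (v1,v0,v3) [--+] → (0.7935, 0.7935, 0)–(0.821359, 0.7935, 0)  len=0.0279
  (v1,v3,v2) [-+-] → (0.821359, 0.7935, 0)–(0.7935, 0.7935, 0.0574139)  len=0.0638
  (v3,v0,v4) [+-+] → (0.7935, 0.7935, 0)–(0, 0.7935, 0)  len=0.7935
  (v3,v4,v2) [++-] → (0, 0.7935, 0.7347)–(0.7935, 0.7935, 0.0574139)  len=1.0432
  (v4,v0,v5) [+-+] → (0, 0.7935, 0)–(-0.7935, 0.7935, 0)  len=0.7935
  (v4,v5,v2) [++-] → (-0.7935, 0.7935, 0.0574139)–(0, 0.7935, 0.7347)  len=1.0432
  (v5,v0,v6) [+--] → (-0.7935, 0.7935, 0)–(-0.821359, 0.7935, 0)  len=0.0279
  (v5,v6,v2) [+--] → (-0.821359, 0.7935, 0)–(-0.7935, 0.7935, 0.0574139)  len=0.0638

Chained into 1 loop(s):
  loop 1: 8 segments, perimeter = 3.8568
Total perimeter = 3.857


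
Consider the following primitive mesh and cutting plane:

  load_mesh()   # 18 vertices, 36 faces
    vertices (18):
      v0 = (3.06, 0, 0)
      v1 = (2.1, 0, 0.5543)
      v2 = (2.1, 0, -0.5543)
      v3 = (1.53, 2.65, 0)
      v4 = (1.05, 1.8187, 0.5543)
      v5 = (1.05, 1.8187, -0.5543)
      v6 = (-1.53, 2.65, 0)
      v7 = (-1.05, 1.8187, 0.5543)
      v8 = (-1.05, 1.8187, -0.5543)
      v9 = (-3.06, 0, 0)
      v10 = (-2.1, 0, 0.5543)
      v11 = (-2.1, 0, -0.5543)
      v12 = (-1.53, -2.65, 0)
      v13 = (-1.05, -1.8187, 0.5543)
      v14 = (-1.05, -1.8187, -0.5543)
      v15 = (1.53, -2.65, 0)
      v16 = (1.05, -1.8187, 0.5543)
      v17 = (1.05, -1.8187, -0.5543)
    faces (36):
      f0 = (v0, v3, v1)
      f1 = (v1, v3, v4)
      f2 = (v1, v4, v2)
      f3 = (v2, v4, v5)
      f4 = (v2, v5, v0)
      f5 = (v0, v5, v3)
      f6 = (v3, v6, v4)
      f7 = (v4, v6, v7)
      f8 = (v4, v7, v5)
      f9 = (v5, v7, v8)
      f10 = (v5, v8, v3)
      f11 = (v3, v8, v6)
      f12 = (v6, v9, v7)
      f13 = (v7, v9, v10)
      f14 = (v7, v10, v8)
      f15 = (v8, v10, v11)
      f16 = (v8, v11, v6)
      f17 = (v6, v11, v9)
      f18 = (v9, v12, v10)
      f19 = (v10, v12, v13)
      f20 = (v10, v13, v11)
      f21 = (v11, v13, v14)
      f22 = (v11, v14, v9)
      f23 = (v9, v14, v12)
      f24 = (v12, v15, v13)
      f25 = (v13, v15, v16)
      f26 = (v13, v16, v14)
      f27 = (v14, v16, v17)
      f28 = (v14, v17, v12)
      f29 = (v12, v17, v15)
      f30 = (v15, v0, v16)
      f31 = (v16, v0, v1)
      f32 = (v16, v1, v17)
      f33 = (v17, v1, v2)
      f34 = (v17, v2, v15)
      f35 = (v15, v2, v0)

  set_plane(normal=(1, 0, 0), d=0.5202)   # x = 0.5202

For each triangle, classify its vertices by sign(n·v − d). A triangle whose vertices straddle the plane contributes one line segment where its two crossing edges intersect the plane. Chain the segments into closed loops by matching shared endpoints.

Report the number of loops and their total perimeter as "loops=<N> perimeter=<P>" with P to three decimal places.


loops=2 perimeter=6.214

Straddling triangles (12 of 36):
  (v3,v6,v4) [+-+] → (0.5202, 2.65, 0)–(0.5202, 1.98941, 0.440475)  len=0.7940
  (v4,v6,v7) [+--] → (0.5202, 1.98941, 0.440475)–(0.5202, 1.8187, 0.5543)  len=0.2052
  (v4,v7,v5) [+-+] → (0.5202, 1.8187, 0.5543)–(0.5202, 1.8187, -0.274616)  len=0.8289
  (v5,v7,v8) [+--] → (0.5202, 1.8187, -0.274616)–(0.5202, 1.8187, -0.5543)  len=0.2797
  (v5,v8,v3) [+-+] → (0.5202, 1.8187, -0.5543)–(0.5202, 2.32463, -0.21695)  len=0.6081
  (v3,v8,v6) [+--] → (0.5202, 2.32463, -0.21695)–(0.5202, 2.65, 0)  len=0.3911
  (v12,v15,v13) [-+-] → (0.5202, -2.65, 0)–(0.5202, -2.32463, 0.21695)  len=0.3911
  (v13,v15,v16) [-++] → (0.5202, -2.32463, 0.21695)–(0.5202, -1.8187, 0.5543)  len=0.6081
  (v13,v16,v14) [-+-] → (0.5202, -1.8187, 0.5543)–(0.5202, -1.8187, 0.274616)  len=0.2797
  (v14,v16,v17) [-++] → (0.5202, -1.8187, 0.274616)–(0.5202, -1.8187, -0.5543)  len=0.8289
  (v14,v17,v12) [-+-] → (0.5202, -1.8187, -0.5543)–(0.5202, -1.98941, -0.440475)  len=0.2052
  (v12,v17,v15) [-++] → (0.5202, -1.98941, -0.440475)–(0.5202, -2.65, 0)  len=0.7940

Chained into 2 loop(s):
  loop 1: 6 segments, perimeter = 3.1069
  loop 2: 6 segments, perimeter = 3.1069
Total perimeter = 6.214
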